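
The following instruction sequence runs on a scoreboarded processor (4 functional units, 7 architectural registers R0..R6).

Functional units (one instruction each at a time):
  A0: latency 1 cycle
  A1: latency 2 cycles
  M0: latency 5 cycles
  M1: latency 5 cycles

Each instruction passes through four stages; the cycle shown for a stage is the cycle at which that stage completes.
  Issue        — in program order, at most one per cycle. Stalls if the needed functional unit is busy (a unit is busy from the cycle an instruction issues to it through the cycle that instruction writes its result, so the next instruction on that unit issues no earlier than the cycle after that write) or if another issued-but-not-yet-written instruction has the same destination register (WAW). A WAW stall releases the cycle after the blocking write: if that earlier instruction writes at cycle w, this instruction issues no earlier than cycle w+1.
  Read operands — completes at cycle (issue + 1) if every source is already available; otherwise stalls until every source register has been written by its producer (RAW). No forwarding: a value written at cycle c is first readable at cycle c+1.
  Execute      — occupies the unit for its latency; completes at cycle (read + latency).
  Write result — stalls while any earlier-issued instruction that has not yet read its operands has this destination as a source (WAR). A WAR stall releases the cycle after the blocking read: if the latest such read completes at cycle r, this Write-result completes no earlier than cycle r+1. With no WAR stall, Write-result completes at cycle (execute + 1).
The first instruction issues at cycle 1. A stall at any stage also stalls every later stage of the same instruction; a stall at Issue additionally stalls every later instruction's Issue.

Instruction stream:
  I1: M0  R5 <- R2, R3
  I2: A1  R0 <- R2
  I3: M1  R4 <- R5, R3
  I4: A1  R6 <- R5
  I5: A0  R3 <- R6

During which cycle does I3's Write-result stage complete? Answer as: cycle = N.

I1: IS=1 RO=2 EX=7 WR=8
I2: IS=2 RO=3 EX=5 WR=6
I3: IS=3 RO=9 EX=14 WR=15  [RAW R5: wait I1 write@8]
I4: IS=7 RO=9 EX=11 WR=12  [struct: A1 busy until I2 writes@6; RAW R5: wait I1 write@8]
I5: IS=8 RO=13 EX=14 WR=15  [RAW R6: wait I4 write@12]

cycle = 15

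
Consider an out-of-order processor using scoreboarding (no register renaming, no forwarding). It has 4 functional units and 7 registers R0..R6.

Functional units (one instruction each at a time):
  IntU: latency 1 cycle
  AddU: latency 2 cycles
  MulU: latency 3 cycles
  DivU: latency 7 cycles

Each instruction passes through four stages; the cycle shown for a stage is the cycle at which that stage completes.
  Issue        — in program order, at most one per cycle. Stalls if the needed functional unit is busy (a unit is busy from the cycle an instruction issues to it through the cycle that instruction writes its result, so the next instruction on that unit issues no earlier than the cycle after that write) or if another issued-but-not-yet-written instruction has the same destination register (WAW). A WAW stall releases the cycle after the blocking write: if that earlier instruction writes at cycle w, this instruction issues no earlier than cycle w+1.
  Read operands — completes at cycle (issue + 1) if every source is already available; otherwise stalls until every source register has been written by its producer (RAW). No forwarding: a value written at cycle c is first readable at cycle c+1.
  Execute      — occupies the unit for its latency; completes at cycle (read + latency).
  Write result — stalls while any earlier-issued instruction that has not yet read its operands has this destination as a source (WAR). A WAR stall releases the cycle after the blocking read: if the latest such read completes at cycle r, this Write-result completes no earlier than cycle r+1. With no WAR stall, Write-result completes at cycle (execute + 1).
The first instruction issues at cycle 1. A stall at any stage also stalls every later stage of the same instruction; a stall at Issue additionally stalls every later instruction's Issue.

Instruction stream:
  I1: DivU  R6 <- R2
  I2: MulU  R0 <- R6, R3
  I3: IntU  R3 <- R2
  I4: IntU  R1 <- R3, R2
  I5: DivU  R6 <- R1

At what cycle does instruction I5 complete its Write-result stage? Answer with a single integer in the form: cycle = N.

cycle = 25

cycle 1: I1 dispatched to DivU
cycle 2: I1 operands ready, I2 dispatched to MulU
cycle 3: I3 dispatched to IntU
cycle 4: I3 operands ready
cycle 5: I3 complete
cycle 9: I1 complete
cycle 10: R6←I1
cycle 11: I2 operands ready
cycle 12: R3←I3
cycle 13: I4 dispatched to IntU
cycle 14: I2 complete, I4 operands ready, I5 dispatched to DivU
cycle 15: R0←I2, I4 complete
cycle 16: R1←I4
cycle 17: I5 operands ready
cycle 24: I5 complete
cycle 25: R6←I5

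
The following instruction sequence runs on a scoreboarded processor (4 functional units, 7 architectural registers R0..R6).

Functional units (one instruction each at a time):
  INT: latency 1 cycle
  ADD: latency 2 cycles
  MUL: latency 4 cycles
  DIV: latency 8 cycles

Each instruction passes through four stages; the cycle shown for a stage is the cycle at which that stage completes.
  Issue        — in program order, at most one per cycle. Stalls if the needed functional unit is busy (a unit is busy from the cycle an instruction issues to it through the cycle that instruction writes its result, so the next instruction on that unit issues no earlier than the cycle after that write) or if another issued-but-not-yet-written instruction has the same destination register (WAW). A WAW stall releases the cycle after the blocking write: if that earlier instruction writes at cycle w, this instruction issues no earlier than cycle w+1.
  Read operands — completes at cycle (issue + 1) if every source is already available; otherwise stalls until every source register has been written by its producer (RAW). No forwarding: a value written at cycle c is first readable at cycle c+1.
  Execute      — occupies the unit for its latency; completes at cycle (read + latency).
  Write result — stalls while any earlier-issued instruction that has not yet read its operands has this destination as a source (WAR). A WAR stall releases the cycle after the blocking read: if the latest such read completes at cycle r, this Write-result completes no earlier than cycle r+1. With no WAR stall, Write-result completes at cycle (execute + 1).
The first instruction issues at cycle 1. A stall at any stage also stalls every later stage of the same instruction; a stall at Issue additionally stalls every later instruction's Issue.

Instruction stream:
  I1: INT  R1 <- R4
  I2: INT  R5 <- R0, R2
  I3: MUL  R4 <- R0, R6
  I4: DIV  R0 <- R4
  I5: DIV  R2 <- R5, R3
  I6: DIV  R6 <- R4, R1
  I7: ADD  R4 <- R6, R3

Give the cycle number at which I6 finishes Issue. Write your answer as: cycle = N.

c1: I1→INT
c2: I1 RO
c3: I1 EX
c4: I1 WR R1
c5: I2→INT
c6: I2 RO | I3→MUL
c7: I2 EX | I3 RO | I4→DIV
c8: I2 WR R5
c11: I3 EX
c12: I3 WR R4
c13: I4 RO
c21: I4 EX
c22: I4 WR R0
c23: I5→DIV
c24: I5 RO
c32: I5 EX
c33: I5 WR R2
c34: I6→DIV
c35: I6 RO | I7→ADD
c43: I6 EX
c44: I6 WR R6
c45: I7 RO
c47: I7 EX
c48: I7 WR R4

cycle = 34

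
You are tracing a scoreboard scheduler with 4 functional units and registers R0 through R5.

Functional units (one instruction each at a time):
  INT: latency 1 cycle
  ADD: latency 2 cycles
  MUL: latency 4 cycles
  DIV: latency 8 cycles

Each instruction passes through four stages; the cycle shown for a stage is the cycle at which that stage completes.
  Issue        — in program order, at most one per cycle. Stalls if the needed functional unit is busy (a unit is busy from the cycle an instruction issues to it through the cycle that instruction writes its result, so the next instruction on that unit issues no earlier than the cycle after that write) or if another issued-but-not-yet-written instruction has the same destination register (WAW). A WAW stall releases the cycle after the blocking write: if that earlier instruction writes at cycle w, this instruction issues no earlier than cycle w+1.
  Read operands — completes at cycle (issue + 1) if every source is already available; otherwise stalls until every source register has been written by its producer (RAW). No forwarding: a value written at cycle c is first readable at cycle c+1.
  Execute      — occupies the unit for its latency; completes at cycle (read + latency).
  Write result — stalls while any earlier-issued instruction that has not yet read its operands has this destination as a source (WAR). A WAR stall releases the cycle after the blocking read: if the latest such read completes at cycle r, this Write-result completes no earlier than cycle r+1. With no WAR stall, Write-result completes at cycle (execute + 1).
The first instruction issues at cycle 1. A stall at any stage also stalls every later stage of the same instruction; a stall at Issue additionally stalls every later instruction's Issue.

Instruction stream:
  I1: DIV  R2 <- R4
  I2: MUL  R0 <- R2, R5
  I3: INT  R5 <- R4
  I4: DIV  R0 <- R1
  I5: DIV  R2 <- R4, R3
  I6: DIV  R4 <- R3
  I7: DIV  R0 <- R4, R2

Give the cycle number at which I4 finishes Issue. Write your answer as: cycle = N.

cycle 1: I1 issues→DIV
cycle 2: I1 reads, I2 issues→MUL
cycle 3: I3 issues→INT
cycle 4: I3 reads
cycle 5: I3 exec-done
cycle 10: I1 exec-done
cycle 11: I1 writes R2
cycle 12: I2 reads
cycle 13: I3 writes R5
cycle 16: I2 exec-done
cycle 17: I2 writes R0
cycle 18: I4 issues→DIV
cycle 19: I4 reads
cycle 27: I4 exec-done
cycle 28: I4 writes R0
cycle 29: I5 issues→DIV
cycle 30: I5 reads
cycle 38: I5 exec-done
cycle 39: I5 writes R2
cycle 40: I6 issues→DIV
cycle 41: I6 reads
cycle 49: I6 exec-done
cycle 50: I6 writes R4
cycle 51: I7 issues→DIV
cycle 52: I7 reads
cycle 60: I7 exec-done
cycle 61: I7 writes R0

cycle = 18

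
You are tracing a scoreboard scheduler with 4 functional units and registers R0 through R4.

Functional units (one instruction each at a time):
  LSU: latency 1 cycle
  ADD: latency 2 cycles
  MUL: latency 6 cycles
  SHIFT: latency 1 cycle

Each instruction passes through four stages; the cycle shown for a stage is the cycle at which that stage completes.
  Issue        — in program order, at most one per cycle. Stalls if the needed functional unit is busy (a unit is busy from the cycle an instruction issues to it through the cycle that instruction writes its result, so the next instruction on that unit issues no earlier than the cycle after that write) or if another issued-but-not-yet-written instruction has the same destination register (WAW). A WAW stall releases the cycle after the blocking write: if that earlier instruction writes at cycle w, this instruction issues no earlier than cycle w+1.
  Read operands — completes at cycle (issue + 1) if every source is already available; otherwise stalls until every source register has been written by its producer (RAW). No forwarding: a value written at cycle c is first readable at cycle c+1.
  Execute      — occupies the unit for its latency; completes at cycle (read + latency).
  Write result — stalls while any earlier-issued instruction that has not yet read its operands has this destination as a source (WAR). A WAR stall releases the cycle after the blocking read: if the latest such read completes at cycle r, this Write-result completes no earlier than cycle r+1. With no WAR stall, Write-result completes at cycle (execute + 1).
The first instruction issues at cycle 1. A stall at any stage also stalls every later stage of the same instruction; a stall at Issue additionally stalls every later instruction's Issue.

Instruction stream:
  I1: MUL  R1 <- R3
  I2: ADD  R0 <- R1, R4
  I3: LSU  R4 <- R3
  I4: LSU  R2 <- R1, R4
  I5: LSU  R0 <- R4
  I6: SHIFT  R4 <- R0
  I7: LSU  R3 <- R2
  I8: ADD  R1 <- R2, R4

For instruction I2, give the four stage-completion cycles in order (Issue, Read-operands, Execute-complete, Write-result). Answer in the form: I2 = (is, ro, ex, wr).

I2 = (2, 10, 12, 13)

c1: I1 dispatched to MUL
c2: I1 operands ready | I2 dispatched to ADD
c3: I3 dispatched to LSU
c4: I3 operands ready
c5: I3 complete
c8: I1 complete
c9: R1←I1
c10: I2 operands ready
c11: R4←I3
c12: I2 complete | I4 dispatched to LSU
c13: R0←I2 | I4 operands ready
c14: I4 complete
c15: R2←I4
c16: I5 dispatched to LSU
c17: I5 operands ready | I6 dispatched to SHIFT
c18: I5 complete
c19: R0←I5
c20: I6 operands ready | I7 dispatched to LSU
c21: I6 complete | I7 operands ready | I8 dispatched to ADD
c22: R4←I6 | I7 complete
c23: R3←I7 | I8 operands ready
c25: I8 complete
c26: R1←I8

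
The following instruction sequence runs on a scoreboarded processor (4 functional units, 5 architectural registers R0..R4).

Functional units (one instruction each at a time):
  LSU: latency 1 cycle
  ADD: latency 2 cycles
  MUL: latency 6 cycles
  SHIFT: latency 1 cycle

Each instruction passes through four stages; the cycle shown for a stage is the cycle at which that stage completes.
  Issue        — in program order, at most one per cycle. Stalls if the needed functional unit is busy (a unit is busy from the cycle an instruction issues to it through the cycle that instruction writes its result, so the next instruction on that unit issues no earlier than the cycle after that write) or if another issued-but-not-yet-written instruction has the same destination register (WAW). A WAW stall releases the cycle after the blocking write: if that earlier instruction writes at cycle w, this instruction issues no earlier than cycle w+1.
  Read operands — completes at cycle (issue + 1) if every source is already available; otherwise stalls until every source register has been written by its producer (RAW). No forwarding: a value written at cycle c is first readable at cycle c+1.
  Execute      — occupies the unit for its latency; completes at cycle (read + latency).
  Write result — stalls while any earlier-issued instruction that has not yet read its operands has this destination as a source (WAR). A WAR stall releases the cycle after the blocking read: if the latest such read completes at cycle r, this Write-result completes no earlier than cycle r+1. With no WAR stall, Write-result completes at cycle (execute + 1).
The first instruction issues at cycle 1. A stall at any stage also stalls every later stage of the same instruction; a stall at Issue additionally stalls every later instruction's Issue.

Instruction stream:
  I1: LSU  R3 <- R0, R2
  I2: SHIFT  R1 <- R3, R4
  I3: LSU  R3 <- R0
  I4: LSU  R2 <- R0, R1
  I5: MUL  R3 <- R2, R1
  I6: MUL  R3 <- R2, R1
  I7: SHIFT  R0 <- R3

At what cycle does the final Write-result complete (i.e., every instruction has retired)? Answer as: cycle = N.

cycle = 32

c1: I1 issues→LSU
c2: I1 reads, I2 issues→SHIFT
c3: I1 exec-done
c4: I1 writes R3
c5: I2 reads, I3 issues→LSU
c6: I2 exec-done, I3 reads
c7: I2 writes R1, I3 exec-done
c8: I3 writes R3
c9: I4 issues→LSU
c10: I4 reads, I5 issues→MUL
c11: I4 exec-done
c12: I4 writes R2
c13: I5 reads
c19: I5 exec-done
c20: I5 writes R3
c21: I6 issues→MUL
c22: I6 reads, I7 issues→SHIFT
c28: I6 exec-done
c29: I6 writes R3
c30: I7 reads
c31: I7 exec-done
c32: I7 writes R0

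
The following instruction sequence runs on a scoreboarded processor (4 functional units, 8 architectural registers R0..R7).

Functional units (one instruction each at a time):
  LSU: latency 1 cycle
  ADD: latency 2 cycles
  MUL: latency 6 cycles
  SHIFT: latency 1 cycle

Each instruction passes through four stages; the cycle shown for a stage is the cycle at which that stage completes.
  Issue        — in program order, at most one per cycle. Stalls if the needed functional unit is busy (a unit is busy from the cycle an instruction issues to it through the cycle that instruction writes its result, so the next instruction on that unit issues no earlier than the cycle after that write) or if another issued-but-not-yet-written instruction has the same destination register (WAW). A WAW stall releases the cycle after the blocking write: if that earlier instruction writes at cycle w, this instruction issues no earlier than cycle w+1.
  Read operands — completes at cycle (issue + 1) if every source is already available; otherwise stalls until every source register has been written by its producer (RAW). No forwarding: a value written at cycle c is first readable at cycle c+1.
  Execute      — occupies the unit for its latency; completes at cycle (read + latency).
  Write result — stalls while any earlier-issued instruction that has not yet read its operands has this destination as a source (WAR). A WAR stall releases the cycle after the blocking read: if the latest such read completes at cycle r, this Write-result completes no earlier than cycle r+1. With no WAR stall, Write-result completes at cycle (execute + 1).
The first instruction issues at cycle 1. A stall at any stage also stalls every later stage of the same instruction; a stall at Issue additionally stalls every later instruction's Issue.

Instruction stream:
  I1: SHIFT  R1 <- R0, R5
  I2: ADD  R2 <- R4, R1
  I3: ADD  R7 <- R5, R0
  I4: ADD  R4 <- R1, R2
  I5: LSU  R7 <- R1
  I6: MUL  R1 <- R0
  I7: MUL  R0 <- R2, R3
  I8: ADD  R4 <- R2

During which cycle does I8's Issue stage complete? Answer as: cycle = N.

cycle = 26

I1 -> (1, 2, 3, 4)
I2 -> (2, 5, 7, 8)  // RAW R1: wait I1 write@4
I3 -> (9, 10, 12, 13)  // struct: ADD busy until I2 writes@8
I4 -> (14, 15, 17, 18)  // struct: ADD busy until I3 writes@13
I5 -> (15, 16, 17, 18)
I6 -> (16, 17, 23, 24)
I7 -> (25, 26, 32, 33)  // struct: MUL busy until I6 writes@24
I8 -> (26, 27, 29, 30)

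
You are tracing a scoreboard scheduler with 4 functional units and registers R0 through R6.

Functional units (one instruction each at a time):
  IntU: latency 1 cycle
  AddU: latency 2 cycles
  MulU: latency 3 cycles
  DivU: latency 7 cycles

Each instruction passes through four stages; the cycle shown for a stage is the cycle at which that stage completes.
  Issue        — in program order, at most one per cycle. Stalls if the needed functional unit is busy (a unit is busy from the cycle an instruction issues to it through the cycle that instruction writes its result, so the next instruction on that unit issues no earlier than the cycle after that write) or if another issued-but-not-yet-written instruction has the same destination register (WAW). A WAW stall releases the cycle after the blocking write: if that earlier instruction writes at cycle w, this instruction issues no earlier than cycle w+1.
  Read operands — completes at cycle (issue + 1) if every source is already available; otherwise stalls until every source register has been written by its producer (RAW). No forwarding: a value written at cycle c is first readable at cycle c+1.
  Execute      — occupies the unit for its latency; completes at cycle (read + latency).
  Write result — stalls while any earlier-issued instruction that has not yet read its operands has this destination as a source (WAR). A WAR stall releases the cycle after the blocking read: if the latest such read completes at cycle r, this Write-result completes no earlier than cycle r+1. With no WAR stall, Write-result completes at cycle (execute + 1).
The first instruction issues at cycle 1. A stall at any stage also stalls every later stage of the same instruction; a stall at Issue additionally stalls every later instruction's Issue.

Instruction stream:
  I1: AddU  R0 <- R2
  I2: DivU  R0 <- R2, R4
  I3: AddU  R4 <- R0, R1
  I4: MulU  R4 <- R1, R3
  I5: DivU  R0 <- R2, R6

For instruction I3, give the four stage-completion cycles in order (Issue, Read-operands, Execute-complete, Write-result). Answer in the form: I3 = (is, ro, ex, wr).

I3 = (7, 16, 18, 19)

1) issue 1, read 2, done 4, write 5
2) issue 6, read 7, done 14, write 15  <WAW R0: wait I1 write@5>
3) issue 7, read 16, done 18, write 19  <RAW R0: wait I2 write@15>
4) issue 20, read 21, done 24, write 25  <WAW R4: wait I3 write@19>
5) issue 21, read 22, done 29, write 30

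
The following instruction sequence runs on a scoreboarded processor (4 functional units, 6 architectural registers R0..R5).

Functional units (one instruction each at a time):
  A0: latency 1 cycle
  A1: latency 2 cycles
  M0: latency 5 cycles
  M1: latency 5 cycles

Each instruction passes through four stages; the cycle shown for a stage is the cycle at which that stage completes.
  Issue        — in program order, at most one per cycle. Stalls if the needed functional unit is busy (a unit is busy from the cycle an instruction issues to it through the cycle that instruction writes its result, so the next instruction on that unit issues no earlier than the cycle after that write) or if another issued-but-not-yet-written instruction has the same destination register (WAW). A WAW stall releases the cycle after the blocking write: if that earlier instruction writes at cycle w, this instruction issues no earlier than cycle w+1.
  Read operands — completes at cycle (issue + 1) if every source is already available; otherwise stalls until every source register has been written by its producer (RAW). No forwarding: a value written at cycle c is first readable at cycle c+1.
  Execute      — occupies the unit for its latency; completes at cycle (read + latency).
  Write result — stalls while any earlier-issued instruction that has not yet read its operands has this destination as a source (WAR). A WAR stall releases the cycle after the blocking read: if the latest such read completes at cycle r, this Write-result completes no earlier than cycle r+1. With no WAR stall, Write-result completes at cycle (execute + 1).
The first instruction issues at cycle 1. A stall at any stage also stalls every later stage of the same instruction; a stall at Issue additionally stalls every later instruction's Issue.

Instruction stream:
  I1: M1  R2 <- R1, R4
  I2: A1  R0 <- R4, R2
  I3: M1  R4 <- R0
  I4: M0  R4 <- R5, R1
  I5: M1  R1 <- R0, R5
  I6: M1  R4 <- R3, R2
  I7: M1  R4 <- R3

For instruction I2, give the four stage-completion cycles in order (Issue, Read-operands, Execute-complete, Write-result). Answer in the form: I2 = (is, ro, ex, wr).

I2 = (2, 9, 11, 12)

I1 -> (1, 2, 7, 8)
I2 -> (2, 9, 11, 12)  // RAW R2: wait I1 write@8
I3 -> (9, 13, 18, 19)  // struct: M1 busy until I1 writes@8, RAW R0: wait I2 write@12
I4 -> (20, 21, 26, 27)  // WAW R4: wait I3 write@19
I5 -> (21, 22, 27, 28)
I6 -> (29, 30, 35, 36)  // struct: M1 busy until I5 writes@28
I7 -> (37, 38, 43, 44)  // struct: M1 busy until I6 writes@36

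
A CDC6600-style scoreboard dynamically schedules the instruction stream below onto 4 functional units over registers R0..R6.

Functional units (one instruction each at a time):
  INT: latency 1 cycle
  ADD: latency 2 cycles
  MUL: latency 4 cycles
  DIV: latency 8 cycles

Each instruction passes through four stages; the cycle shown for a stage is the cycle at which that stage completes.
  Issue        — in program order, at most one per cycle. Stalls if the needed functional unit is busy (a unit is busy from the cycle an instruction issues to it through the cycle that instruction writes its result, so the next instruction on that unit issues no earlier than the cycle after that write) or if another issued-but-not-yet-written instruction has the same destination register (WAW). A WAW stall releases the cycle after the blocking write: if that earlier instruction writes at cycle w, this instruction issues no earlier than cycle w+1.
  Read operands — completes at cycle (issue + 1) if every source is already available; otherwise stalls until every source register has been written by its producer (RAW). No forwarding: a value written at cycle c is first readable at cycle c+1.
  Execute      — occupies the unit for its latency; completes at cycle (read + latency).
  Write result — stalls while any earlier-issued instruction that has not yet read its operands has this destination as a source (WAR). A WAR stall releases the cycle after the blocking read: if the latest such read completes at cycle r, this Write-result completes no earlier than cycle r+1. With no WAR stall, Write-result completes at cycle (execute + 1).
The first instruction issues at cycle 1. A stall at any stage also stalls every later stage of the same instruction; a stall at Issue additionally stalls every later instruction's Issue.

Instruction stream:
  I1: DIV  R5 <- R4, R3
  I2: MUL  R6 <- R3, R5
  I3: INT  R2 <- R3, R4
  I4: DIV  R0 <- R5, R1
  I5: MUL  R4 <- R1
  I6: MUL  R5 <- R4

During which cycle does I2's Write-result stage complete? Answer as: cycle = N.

cycle = 17

I1 -> (1, 2, 10, 11)
I2 -> (2, 12, 16, 17)  // RAW R5: wait I1 write@11
I3 -> (3, 4, 5, 6)
I4 -> (12, 13, 21, 22)  // struct: DIV busy until I1 writes@11
I5 -> (18, 19, 23, 24)  // struct: MUL busy until I2 writes@17
I6 -> (25, 26, 30, 31)  // struct: MUL busy until I5 writes@24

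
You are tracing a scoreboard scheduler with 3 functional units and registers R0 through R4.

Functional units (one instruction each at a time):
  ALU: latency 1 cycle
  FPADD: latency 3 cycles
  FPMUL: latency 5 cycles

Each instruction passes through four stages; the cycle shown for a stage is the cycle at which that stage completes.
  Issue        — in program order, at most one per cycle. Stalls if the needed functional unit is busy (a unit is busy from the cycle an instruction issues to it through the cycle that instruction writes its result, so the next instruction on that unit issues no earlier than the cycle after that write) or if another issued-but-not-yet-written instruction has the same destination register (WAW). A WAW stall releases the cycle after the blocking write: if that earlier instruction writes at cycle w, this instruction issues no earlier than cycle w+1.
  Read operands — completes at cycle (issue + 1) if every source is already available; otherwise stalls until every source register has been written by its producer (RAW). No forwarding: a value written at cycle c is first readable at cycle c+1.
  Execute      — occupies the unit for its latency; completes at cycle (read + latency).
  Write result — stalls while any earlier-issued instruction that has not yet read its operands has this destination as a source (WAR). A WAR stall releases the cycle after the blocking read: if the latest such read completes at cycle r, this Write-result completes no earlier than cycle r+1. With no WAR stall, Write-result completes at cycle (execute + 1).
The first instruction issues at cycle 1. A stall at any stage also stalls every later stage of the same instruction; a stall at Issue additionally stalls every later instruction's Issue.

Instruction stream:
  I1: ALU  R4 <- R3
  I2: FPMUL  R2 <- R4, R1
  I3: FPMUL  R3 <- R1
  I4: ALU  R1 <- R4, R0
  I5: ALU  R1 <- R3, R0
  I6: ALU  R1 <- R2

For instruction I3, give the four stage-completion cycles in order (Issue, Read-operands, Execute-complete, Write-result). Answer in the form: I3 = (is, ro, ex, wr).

I3 = (12, 13, 18, 19)

t=1  I1→ALU
t=2  I1 RO; I2→FPMUL
t=3  I1 EX
t=4  I1 WR R4
t=5  I2 RO
t=10  I2 EX
t=11  I2 WR R2
t=12  I3→FPMUL
t=13  I3 RO; I4→ALU
t=14  I4 RO
t=15  I4 EX
t=16  I4 WR R1
t=17  I5→ALU
t=18  I3 EX
t=19  I3 WR R3
t=20  I5 RO
t=21  I5 EX
t=22  I5 WR R1
t=23  I6→ALU
t=24  I6 RO
t=25  I6 EX
t=26  I6 WR R1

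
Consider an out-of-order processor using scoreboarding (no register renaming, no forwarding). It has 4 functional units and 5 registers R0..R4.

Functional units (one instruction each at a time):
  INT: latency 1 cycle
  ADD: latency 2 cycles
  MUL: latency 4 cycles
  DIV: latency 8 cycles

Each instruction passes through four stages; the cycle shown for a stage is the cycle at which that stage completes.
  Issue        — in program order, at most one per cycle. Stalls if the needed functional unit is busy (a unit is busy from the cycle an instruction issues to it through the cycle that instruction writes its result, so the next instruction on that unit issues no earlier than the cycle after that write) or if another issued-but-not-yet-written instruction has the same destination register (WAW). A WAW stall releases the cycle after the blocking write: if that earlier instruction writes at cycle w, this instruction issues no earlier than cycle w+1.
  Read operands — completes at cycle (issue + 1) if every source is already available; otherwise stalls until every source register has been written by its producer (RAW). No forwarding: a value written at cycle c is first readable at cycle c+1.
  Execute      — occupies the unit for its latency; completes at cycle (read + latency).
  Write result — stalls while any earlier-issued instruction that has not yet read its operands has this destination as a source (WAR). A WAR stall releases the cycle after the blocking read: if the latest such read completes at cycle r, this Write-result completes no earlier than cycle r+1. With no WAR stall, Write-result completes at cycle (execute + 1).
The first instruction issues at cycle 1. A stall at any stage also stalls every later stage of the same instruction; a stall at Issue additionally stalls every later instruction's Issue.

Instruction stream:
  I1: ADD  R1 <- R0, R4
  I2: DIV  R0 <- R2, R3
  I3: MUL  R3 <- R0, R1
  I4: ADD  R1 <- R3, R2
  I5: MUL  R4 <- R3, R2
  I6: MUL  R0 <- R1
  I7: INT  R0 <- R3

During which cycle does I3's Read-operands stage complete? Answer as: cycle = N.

[I1] 1/2/4/5
[I2] 2/3/11/12
[I3] 3/13/17/18  (RAW R0: wait I2 write@12)
[I4] 6/19/21/22  (struct: ADD busy until I1 writes@5; RAW R3: wait I3 write@18)
[I5] 19/20/24/25  (struct: MUL busy until I3 writes@18)
[I6] 26/27/31/32  (struct: MUL busy until I5 writes@25)
[I7] 33/34/35/36  (WAW R0: wait I6 write@32)

cycle = 13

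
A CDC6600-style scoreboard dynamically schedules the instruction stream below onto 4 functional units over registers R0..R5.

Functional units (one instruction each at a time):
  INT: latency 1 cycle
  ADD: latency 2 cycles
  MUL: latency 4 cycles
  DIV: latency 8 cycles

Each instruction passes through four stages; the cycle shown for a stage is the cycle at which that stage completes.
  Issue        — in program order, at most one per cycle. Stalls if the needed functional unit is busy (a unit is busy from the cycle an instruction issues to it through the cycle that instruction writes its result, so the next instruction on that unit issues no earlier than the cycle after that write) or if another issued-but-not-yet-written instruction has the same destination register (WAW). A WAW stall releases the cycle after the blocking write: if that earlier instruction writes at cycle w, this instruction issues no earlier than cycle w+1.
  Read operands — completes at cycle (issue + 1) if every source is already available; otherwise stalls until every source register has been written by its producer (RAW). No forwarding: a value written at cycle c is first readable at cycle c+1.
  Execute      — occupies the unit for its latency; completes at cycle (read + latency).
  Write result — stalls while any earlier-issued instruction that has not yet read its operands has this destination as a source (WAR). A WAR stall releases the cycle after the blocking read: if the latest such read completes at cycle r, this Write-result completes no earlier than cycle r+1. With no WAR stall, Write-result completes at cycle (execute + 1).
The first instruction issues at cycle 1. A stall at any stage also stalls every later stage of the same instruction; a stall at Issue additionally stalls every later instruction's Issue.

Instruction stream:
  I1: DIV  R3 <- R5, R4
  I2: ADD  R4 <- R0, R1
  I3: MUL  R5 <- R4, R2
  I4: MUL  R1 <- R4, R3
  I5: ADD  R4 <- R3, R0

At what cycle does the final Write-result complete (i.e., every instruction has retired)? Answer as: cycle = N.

I1  is:1  ro:2  ex:10  wr:11
I2  is:2  ro:3  ex:5  wr:6
I3  is:3  ro:7  ex:11  wr:12  — RAW R4: wait I2 write@6
I4  is:13  ro:14  ex:18  wr:19  — struct: MUL busy until I3 writes@12
I5  is:14  ro:15  ex:17  wr:18

cycle = 19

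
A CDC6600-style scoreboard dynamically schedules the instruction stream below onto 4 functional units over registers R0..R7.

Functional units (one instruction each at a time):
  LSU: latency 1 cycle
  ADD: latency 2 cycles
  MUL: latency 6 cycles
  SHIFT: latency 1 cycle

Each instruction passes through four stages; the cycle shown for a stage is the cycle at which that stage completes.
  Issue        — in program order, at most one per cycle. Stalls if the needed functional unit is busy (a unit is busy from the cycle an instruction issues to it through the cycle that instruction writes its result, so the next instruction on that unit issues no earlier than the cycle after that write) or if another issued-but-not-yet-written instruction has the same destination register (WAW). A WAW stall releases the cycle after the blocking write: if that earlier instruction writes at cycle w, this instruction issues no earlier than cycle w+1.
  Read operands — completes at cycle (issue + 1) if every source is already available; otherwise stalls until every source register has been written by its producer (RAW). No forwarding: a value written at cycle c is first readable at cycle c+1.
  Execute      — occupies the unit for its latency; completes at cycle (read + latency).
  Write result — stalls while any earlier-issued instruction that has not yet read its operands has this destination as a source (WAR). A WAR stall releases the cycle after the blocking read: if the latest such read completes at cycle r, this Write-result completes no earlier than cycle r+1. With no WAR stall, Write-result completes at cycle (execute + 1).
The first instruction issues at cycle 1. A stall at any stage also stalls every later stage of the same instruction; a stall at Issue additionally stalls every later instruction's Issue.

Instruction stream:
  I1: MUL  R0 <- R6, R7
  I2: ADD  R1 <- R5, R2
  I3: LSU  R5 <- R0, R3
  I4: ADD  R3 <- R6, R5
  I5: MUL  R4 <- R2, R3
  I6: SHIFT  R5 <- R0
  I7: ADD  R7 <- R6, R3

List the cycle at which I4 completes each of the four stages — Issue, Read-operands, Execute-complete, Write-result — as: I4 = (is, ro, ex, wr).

I4 = (7, 13, 15, 16)

t=1  I1 issues→MUL
t=2  I1 reads · I2 issues→ADD
t=3  I2 reads · I3 issues→LSU
t=5  I2 exec-done
t=6  I2 writes R1
t=7  I4 issues→ADD
t=8  I1 exec-done
t=9  I1 writes R0
t=10  I3 reads · I5 issues→MUL
t=11  I3 exec-done
t=12  I3 writes R5
t=13  I4 reads · I6 issues→SHIFT
t=14  I6 reads
t=15  I4 exec-done · I6 exec-done
t=16  I4 writes R3 · I6 writes R5
t=17  I5 reads · I7 issues→ADD
t=18  I7 reads
t=20  I7 exec-done
t=21  I7 writes R7
t=23  I5 exec-done
t=24  I5 writes R4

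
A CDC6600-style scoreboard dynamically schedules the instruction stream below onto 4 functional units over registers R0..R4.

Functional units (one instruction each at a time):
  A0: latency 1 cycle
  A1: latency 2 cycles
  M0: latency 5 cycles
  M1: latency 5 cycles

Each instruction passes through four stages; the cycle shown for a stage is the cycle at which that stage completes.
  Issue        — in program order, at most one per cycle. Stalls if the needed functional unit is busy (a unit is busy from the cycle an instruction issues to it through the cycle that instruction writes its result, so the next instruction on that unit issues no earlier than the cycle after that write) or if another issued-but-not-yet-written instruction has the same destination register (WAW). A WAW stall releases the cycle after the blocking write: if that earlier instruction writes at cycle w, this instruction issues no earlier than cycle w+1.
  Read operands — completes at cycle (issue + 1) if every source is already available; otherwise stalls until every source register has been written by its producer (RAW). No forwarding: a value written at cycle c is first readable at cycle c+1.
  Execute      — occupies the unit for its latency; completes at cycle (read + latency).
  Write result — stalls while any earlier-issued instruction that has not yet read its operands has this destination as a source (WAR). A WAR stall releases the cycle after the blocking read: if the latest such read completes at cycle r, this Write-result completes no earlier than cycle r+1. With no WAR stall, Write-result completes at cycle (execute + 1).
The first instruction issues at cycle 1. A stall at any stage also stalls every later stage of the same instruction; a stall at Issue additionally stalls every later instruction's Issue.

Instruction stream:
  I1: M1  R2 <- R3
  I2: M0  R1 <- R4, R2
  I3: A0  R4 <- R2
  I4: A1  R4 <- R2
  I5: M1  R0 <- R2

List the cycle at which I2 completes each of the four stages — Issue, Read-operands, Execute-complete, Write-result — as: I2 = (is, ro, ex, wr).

I2 = (2, 9, 14, 15)

[1] I1 dispatched to M1
[2] I1 operands ready, I2 dispatched to M0
[3] I3 dispatched to A0
[7] I1 complete
[8] R2←I1
[9] I2 operands ready, I3 operands ready
[10] I3 complete
[11] R4←I3
[12] I4 dispatched to A1
[13] I4 operands ready, I5 dispatched to M1
[14] I2 complete, I5 operands ready
[15] R1←I2, I4 complete
[16] R4←I4
[19] I5 complete
[20] R0←I5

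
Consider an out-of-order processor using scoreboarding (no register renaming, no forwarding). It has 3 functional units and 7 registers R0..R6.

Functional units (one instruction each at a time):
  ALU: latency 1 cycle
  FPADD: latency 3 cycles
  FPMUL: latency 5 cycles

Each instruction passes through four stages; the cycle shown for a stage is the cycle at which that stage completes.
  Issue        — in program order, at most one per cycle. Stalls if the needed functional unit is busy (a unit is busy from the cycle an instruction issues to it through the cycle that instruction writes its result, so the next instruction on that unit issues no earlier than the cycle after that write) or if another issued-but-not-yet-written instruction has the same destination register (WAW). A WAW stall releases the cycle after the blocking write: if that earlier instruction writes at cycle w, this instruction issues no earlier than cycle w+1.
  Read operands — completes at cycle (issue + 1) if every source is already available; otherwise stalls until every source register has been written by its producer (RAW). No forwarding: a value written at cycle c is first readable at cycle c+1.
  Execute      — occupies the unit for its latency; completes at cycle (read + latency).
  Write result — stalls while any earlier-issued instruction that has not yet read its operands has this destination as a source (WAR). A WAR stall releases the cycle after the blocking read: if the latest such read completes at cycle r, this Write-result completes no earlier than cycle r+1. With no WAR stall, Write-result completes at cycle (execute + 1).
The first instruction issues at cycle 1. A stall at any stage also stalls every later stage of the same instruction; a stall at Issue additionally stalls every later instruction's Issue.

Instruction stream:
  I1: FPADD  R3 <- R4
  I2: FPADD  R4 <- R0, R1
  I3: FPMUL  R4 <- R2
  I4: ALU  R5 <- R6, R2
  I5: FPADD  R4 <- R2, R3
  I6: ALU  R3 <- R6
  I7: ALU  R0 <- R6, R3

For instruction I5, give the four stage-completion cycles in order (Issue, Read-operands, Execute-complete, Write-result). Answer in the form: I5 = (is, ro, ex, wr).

I5 = (21, 22, 25, 26)

I1 -> (1, 2, 5, 6)
I2 -> (7, 8, 11, 12)  // struct: FPADD busy until I1 writes@6
I3 -> (13, 14, 19, 20)  // WAW R4: wait I2 write@12
I4 -> (14, 15, 16, 17)
I5 -> (21, 22, 25, 26)  // WAW R4: wait I3 write@20
I6 -> (22, 23, 24, 25)
I7 -> (26, 27, 28, 29)  // struct: ALU busy until I6 writes@25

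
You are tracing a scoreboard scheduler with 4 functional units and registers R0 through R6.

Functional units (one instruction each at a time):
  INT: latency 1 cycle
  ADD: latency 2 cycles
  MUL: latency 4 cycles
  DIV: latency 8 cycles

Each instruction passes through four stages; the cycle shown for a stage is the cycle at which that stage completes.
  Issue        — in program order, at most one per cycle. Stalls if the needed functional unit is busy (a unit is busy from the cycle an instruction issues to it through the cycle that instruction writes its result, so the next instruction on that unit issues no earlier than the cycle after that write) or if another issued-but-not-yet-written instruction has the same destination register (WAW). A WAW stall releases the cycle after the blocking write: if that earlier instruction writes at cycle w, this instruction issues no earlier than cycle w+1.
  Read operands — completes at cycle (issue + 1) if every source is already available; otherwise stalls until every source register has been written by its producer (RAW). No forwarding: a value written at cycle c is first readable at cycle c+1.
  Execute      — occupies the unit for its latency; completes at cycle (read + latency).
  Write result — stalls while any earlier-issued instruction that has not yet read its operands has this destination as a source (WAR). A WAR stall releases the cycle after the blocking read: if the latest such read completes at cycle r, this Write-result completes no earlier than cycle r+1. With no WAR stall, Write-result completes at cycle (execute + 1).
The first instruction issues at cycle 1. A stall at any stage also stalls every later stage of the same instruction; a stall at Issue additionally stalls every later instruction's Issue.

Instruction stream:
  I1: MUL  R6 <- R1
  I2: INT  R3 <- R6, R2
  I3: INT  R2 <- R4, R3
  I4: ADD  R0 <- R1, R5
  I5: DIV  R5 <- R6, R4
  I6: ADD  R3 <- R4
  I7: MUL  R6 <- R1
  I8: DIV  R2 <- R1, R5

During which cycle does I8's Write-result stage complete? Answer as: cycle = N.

cycle = 34

I1 -> (1, 2, 6, 7)
I2 -> (2, 8, 9, 10)  // RAW R6: wait I1 write@7
I3 -> (11, 12, 13, 14)  // struct: INT busy until I2 writes@10
I4 -> (12, 13, 15, 16)
I5 -> (13, 14, 22, 23)
I6 -> (17, 18, 20, 21)  // struct: ADD busy until I4 writes@16
I7 -> (18, 19, 23, 24)
I8 -> (24, 25, 33, 34)  // struct: DIV busy until I5 writes@23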